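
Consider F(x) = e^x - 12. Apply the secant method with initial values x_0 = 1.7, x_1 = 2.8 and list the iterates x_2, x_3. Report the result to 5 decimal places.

F(1.7) = -6.5260526, F(2.8) = 4.4446468
x_2 = 2.8000000 − 4.4446468·(2.8000000 − 1.7000000) / (4.4446468 − (-6.5260526)) = 2.8000000 − (4.8891114)/(10.9706994) = 2.3543482
F(2.3543482) = -1.4687372
x_3 = 2.3543482 − (-1.4687372)·(2.3543482 − 2.8000000) / (-1.4687372 − 4.4446468) = 2.3543482 − (0.6545453)/(-5.9133840) = 2.4650370

2.35435, 2.46504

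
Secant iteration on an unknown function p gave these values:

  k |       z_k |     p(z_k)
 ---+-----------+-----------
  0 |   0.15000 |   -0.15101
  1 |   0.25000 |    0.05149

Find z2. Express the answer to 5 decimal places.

z2 = 0.25000 − 0.05149·(0.25000 − 0.15000) / (0.05149 − (-0.15101))
   = 0.25000 − (0.0051490)/(0.2025000) = 0.2245728

0.22457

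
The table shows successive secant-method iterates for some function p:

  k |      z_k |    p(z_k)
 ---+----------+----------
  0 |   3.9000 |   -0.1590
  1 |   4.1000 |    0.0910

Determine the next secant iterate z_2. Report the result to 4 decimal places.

z_2 = 4.1000 − 0.0910·(4.1000 − 3.9000) / (0.0910 − (-0.1590))
   = 4.1000 − (0.018200)/(0.250000) = 4.027200

4.0272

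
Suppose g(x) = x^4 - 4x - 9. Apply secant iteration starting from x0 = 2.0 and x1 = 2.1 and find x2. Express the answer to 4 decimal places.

g(2.0) = -1.000000, g(2.1) = 2.048100
x2 = 2.100000 − 2.048100·(2.100000 − 2.000000) / (2.048100 − (-1.000000)) = 2.100000 − (0.204810)/(3.048100) = 2.032807

2.0328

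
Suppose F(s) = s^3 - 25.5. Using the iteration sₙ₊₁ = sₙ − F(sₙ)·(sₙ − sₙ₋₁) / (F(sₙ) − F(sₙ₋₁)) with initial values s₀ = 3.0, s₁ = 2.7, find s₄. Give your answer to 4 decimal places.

F(3.0) = 1.500000, F(2.7) = -5.817000
s₂ = 2.700000 − (-5.817000)·(2.700000 − 3.000000) / (-5.817000 − 1.500000) = 2.700000 − (1.745100)/(-7.317000) = 2.938499
F(2.938499) = -0.126708
s₃ = 2.938499 − (-0.126708)·(2.938499 − 2.700000) / (-0.126708 − (-5.817000)) = 2.938499 − (-0.030220)/(5.690292) = 2.943810
F(2.943810) = 0.011113
s₄ = 2.943810 − 0.011113·(2.943810 − 2.938499) / (0.011113 − (-0.126708)) = 2.943810 − (0.000059)/(0.137821) = 2.943382

2.9434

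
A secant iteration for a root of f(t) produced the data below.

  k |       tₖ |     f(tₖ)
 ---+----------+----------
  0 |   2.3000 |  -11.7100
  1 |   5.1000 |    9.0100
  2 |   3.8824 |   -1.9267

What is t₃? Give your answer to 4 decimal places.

t₃ = 3.8824 − (-1.9267)·(3.8824 − 5.1000) / (-1.9267 − 9.0100)
   = 3.8824 − (2.345950)/(-10.936700) = 4.096903

4.0969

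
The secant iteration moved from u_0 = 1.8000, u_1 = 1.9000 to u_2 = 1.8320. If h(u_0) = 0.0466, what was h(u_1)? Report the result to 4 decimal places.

-0.0990

The secant line through (1.8000, 0.0466) and (1.9000, h(u_1)) crosses zero at u_2 = 1.8320.
So (1.8000, 0.0466), (1.9000, h(u_1)), (1.8320, 0) are collinear:
h(u_1) = 0.0466 · (1.9000 − 1.8320) / (1.8000 − 1.8320) = 0.0466 · (0.068000)/(-0.032000) = -0.099025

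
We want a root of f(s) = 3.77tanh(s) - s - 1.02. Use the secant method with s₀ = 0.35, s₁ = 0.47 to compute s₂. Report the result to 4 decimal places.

f(0.35) = -0.101864, f(0.47) = 0.162011
s₂ = 0.470000 − 0.162011·(0.470000 − 0.350000) / (0.162011 − (-0.101864)) = 0.470000 − (0.019441)/(0.263876) = 0.396324

0.3963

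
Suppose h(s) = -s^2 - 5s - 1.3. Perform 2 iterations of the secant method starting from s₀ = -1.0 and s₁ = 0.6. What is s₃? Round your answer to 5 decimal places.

h(-1.0) = 2.7000000, h(0.6) = -4.6600000
s₂ = 0.6000000 − (-4.6600000)·(0.6000000 − (-1.0000000)) / (-4.6600000 − 2.7000000) = 0.6000000 − (-7.4560000)/(-7.3600000) = -0.4130435
h(-0.4130435) = 0.5946125
s₃ = -0.4130435 − 0.5946125·(-0.4130435 − 0.6000000) / (0.5946125 − (-4.6600000)) = -0.4130435 − (-0.6023683)/(5.2546125) = -0.2984074

-0.29841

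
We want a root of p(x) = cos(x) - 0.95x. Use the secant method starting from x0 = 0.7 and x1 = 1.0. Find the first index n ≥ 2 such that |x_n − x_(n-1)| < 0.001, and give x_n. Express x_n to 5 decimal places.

p(0.7) = 0.0998422, p(1.0) = -0.4096977
x2 = 1.0000000 − (-0.4096977)·(0.3000000)/(-0.5095399) = 0.7587837;  |Δ| = 0.2412163
p(0.7587837) = 0.0048288
x3 = 0.7587837 − 0.0048288·(-0.2412163)/(0.4145265) = 0.7615937;  |Δ| = 0.0028099
p(0.7615937) = 0.0002232
x4 = 0.7615937 − 0.0002232·(0.0028099)/(-0.0046057) = 0.7617298;  |Δ| = 0.0001362
|x4 − x3| = 0.0001362 < 0.001

n = 4, x_n = 0.76173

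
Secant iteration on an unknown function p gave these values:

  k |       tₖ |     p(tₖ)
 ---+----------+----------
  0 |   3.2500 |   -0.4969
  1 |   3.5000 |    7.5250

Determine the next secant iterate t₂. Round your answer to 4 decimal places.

3.2655

t₂ = 3.5000 − 7.5250·(3.5000 − 3.2500) / (7.5250 − (-0.4969))
   = 3.5000 − (1.881250)/(8.021900) = 3.265486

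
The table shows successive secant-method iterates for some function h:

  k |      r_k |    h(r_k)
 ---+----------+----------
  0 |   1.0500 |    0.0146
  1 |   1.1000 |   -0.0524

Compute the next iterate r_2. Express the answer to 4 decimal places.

r_2 = 1.1000 − (-0.0524)·(1.1000 − 1.0500) / (-0.0524 − 0.0146)
   = 1.1000 − (-0.002620)/(-0.067000) = 1.060896

1.0609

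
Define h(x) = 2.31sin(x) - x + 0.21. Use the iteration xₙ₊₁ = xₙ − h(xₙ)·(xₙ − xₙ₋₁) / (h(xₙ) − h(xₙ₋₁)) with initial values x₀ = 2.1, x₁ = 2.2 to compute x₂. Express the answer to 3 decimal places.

h(2.1) = 0.10401, h(2.2) = -0.12237
x₂ = 2.20000 − (-0.12237)·(2.20000 − 2.10000) / (-0.12237 − 0.10401) = 2.20000 − (-0.01224)/(-0.22639) = 2.14595

2.146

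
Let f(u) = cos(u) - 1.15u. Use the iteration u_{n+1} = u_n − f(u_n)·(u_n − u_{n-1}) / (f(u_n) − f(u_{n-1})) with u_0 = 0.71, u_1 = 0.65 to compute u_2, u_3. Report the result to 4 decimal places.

f(0.71) = -0.058138, f(0.65) = 0.048584
u_2 = 0.650000 − 0.048584·(0.650000 − 0.710000) / (0.048584 − (-0.058138)) = 0.650000 − (-0.002915)/(0.106722) = 0.677314
f(0.677314) = 0.000347
u_3 = 0.677314 − 0.000347·(0.677314 − 0.650000) / (0.000347 − 0.048584) = 0.677314 − (0.000009)/(-0.048236) = 0.677511

0.6773, 0.6775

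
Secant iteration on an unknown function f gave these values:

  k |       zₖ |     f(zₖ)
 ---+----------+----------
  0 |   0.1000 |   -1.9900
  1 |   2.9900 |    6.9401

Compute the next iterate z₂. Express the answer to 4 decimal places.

z₂ = 2.9900 − 6.9401·(2.9900 − 0.1000) / (6.9401 − (-1.9900))
   = 2.9900 − (20.056889)/(8.930100) = 0.744013

0.7440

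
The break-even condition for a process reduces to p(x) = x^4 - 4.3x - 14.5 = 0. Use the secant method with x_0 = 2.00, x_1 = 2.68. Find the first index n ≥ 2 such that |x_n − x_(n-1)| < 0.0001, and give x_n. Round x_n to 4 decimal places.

p(2.00) = -7.100000, p(2.68) = 25.562870
x_2 = 2.680000 − 25.562870·(0.680000)/(32.662870) = 2.147813;  |Δ| = 0.532187
p(2.147813) = -2.454894
x_3 = 2.147813 − (-2.454894)·(-0.532187)/(-28.017764) = 2.194443;  |Δ| = 0.046630
p(2.194443) = -0.746297
x_4 = 2.194443 − (-0.746297)·(0.046630)/(1.708597) = 2.214810;  |Δ| = 0.020367
p(2.214810) = 0.039115
x_5 = 2.214810 − 0.039115·(0.020367)/(0.785412) = 2.213796;  |Δ| = 0.001014
p(2.213796) = -0.000574
x_6 = 2.213796 − (-0.000574)·(-0.001014)/(-0.039689) = 2.213811;  |Δ| = 0.000015
|x_6 − x_5| = 0.000015 < 0.0001

n = 6, x_n = 2.2138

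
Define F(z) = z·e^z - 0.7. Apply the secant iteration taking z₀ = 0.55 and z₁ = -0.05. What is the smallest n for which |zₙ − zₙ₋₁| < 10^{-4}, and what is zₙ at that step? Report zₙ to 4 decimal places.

n = 6, zₙ = 0.4475

F(0.55) = 0.253289, F(-0.05) = -0.747561
z₂ = -0.050000 − (-0.747561)·(-0.600000)/(-1.000851) = 0.398156;  |Δ| = 0.448156
F(0.398156) = -0.107116
z₃ = 0.398156 − (-0.107116)·(0.448156)/(0.640445) = 0.473111;  |Δ| = 0.074955
F(0.473111) = 0.059333
z₄ = 0.473111 − 0.059333·(0.074955)/(0.166449) = 0.446392;  |Δ| = 0.026719
F(0.446392) = -0.002439
z₅ = 0.446392 − (-0.002439)·(-0.026719)/(-0.061772) = 0.447447;  |Δ| = 0.001055
F(0.447447) = -0.000052
z₆ = 0.447447 − (-0.000052)·(0.001055)/(0.002387) = 0.447470;  |Δ| = 0.000023
|z₆ − z₅| = 0.000023 < 10^{-4}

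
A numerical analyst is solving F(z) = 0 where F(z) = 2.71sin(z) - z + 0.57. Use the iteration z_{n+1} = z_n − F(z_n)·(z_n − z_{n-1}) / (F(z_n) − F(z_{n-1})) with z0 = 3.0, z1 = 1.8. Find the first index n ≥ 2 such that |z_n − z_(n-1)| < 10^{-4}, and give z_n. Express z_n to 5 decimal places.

F(3.0) = -2.0475648, F(1.8) = 1.4091271
z2 = 1.8000000 − 1.4091271·(-1.2000000)/(3.4566919) = 2.2891823;  |Δ| = 0.4891823
F(2.2891823) = 0.3210927
z3 = 2.2891823 − 0.3210927·(0.4891823)/(-1.0880344) = 2.4335462;  |Δ| = 0.1443639
F(2.4335462) = -0.1010949
z4 = 2.4335462 − (-0.1010949)·(0.1443639)/(-0.4221876) = 2.3989776;  |Δ| = 0.0345686
F(2.3989776) = 0.0035699
z5 = 2.3989776 − 0.0035699·(-0.0345686)/(0.1046648) = 2.4001566;  |Δ| = 0.0011791
F(2.4001566) = 0.0000356
z6 = 2.4001566 − 0.0000356·(0.0011791)/(-0.0035343) = 2.4001685;  |Δ| = 0.0000119
|z6 − z5| = 0.0000119 < 10^{-4}

n = 6, z_n = 2.40017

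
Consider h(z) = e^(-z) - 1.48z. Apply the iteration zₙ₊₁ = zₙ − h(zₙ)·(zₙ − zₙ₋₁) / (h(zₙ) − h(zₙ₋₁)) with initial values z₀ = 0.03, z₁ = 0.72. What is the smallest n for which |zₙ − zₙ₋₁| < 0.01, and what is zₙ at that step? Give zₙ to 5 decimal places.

h(0.03) = 0.9260455, h(0.72) = -0.5788477
z₂ = 0.7200000 − (-0.5788477)·(0.6900000)/(-1.5048933) = 0.4545958;  |Δ| = 0.2654042
h(0.4545958) = -0.0380974
z₃ = 0.4545958 − (-0.0380974)·(-0.2654042)/(0.5407503) = 0.4358974;  |Δ| = 0.0186985
h(0.4358974) = 0.0015560
z₄ = 0.4358974 − 0.0015560·(-0.0186985)/(0.0396534) = 0.4366311;  |Δ| = 0.0007337
|z₄ − z₃| = 0.0007337 < 0.01

n = 4, zₙ = 0.43663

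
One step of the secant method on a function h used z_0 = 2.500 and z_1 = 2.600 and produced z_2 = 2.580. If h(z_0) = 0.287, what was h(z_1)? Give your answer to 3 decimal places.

-0.072

The secant line through (2.500, 0.287) and (2.600, h(z_1)) crosses zero at z_2 = 2.580.
So (2.500, 0.287), (2.600, h(z_1)), (2.580, 0) are collinear:
h(z_1) = 0.287 · (2.600 − 2.580) / (2.500 − 2.580) = 0.287 · (0.02000)/(-0.08000) = -0.07175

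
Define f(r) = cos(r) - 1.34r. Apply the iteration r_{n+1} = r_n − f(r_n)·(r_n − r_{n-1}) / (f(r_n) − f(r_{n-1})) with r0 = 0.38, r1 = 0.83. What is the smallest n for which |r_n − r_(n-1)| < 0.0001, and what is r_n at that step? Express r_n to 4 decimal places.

f(0.38) = 0.419465, f(0.83) = -0.437324
r2 = 0.830000 − (-0.437324)·(0.450000)/(-0.856789) = 0.600310;  |Δ| = 0.229690
f(0.600310) = 0.020745
r3 = 0.600310 − 0.020745·(-0.229690)/(0.458070) = 0.610712;  |Δ| = 0.010402
f(0.610712) = 0.000885
r4 = 0.610712 − 0.000885·(0.010402)/(-0.019860) = 0.611176;  |Δ| = 0.000464
f(0.611176) = -0.000002
r5 = 0.611176 − (-0.000002)·(0.000464)/(-0.000887) = 0.611175;  |Δ| = 0.000001
|r5 − r4| = 0.000001 < 0.0001

n = 5, r_n = 0.6112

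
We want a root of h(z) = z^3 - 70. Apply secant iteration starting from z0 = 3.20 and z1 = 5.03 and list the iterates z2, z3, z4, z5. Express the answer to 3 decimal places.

h(3.20) = -37.23200, h(5.03) = 57.26353
z2 = 5.03000 − 57.26353·(5.03000 − 3.20000) / (57.26353 − (-37.23200)) = 5.03000 − (104.79225)/(94.49553) = 3.92103
h(3.92103) = -9.71600
z3 = 3.92103 − (-9.71600)·(3.92103 − 5.03000) / (-9.71600 − 57.26353) = 3.92103 − (10.77470)/(-66.97952) = 4.08190
h(4.08190) = -1.98774
z4 = 4.08190 − (-1.98774)·(4.08190 − 3.92103) / (-1.98774 − (-9.71600)) = 4.08190 − (-0.31976)/(7.72826) = 4.12328
h(4.12328) = 0.10147
z5 = 4.12328 − 0.10147·(4.12328 − 4.08190) / (0.10147 − (-1.98774)) = 4.12328 − (0.00420)/(2.08921) = 4.12127

3.921, 4.082, 4.123, 4.121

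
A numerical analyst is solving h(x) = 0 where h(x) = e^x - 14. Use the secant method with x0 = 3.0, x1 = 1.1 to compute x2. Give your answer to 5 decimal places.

h(3.0) = 6.0855369, h(1.1) = -10.9958340
x2 = 1.1000000 − (-10.9958340)·(1.1000000 − 3.0000000) / (-10.9958340 − 6.0855369) = 1.1000000 − (20.8920846)/(-17.0813709) = 2.3230918

2.32309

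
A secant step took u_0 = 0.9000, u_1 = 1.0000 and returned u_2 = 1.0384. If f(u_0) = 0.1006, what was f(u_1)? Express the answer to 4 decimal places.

The secant line through (0.9000, 0.1006) and (1.0000, f(u_1)) crosses zero at u_2 = 1.0384.
So (0.9000, 0.1006), (1.0000, f(u_1)), (1.0384, 0) are collinear:
f(u_1) = 0.1006 · (1.0000 − 1.0384) / (0.9000 − 1.0384) = 0.1006 · (-0.038400)/(-0.138400) = 0.027912

0.0279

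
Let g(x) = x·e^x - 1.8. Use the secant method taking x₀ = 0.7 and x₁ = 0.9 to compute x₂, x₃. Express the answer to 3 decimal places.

g(0.7) = -0.39037, g(0.9) = 0.41364
x₂ = 0.90000 − 0.41364·(0.90000 − 0.70000) / (0.41364 − (-0.39037)) = 0.90000 − (0.08273)/(0.80402) = 0.79711
g(0.79711) = -0.03114
x₃ = 0.79711 − (-0.03114)·(0.79711 − 0.90000) / (-0.03114 − 0.41364) = 0.79711 − (0.00320)/(-0.44478) = 0.80431

0.797, 0.804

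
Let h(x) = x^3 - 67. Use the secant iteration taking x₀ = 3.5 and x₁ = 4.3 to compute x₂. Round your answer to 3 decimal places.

h(3.5) = -24.12500, h(4.3) = 12.50700
x₂ = 4.30000 − 12.50700·(4.30000 − 3.50000) / (12.50700 − (-24.12500)) = 4.30000 − (10.00560)/(36.63200) = 4.02686

4.027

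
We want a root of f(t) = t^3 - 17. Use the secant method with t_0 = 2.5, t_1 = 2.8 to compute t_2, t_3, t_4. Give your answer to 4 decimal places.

2.5652, 2.5708, 2.5713

f(2.5) = -1.375000, f(2.8) = 4.952000
t_2 = 2.800000 − 4.952000·(2.800000 − 2.500000) / (4.952000 − (-1.375000)) = 2.800000 − (1.485600)/(6.327000) = 2.565197
f(2.565197) = -0.120404
t_3 = 2.565197 − (-0.120404)·(2.565197 − 2.800000) / (-0.120404 − 4.952000) = 2.565197 − (0.028271)/(-5.072404) = 2.570770
f(2.570770) = -0.010139
t_4 = 2.570770 − (-0.010139)·(2.570770 − 2.565197) / (-0.010139 − (-0.120404)) = 2.570770 − (-0.000057)/(0.110265) = 2.571283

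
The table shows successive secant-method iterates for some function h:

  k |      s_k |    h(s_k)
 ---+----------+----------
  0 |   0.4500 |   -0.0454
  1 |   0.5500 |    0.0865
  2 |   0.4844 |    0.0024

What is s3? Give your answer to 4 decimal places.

s3 = 0.4844 − 0.0024·(0.4844 − 0.5500) / (0.0024 − 0.0865)
   = 0.4844 − (-0.000157)/(-0.084100) = 0.482528

0.4825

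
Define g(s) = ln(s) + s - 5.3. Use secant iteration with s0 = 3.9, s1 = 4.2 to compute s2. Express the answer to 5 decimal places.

3.93129

g(3.9) = -0.0390234, g(4.2) = 0.3350845
s2 = 4.2000000 − 0.3350845·(4.2000000 − 3.9000000) / (0.3350845 − (-0.0390234)) = 4.2000000 − (0.1005254)/(0.3741080) = 3.9312932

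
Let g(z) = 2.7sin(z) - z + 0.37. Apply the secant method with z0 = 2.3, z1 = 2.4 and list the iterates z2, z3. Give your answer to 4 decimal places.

g(2.3) = 0.083404, g(2.4) = -0.206249
z2 = 2.400000 − (-0.206249)·(2.400000 − 2.300000) / (-0.206249 − 0.083404) = 2.400000 − (-0.020625)/(-0.289653) = 2.328794
g(2.328794) = 0.001983
z3 = 2.328794 − 0.001983·(2.328794 − 2.400000) / (0.001983 − (-0.206249)) = 2.328794 − (-0.000141)/(0.208232) = 2.329472

2.3288, 2.3295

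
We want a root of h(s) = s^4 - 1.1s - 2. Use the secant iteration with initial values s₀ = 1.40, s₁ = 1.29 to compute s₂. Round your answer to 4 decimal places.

h(1.40) = 0.301600, h(1.29) = -0.649771
s₂ = 1.290000 − (-0.649771)·(1.290000 − 1.400000) / (-0.649771 − 0.301600) = 1.290000 − (0.071475)/(-0.951371) = 1.365128

1.3651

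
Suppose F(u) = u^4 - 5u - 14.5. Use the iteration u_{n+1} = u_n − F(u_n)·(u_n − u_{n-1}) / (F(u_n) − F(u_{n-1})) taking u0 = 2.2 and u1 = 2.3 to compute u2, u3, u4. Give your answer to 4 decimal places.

F(2.2) = -2.074400, F(2.3) = 1.984100
u2 = 2.300000 − 1.984100·(2.300000 − 2.200000) / (1.984100 − (-2.074400)) = 2.300000 − (0.198410)/(4.058500) = 2.251112
F(2.251112) = -0.075931
u3 = 2.251112 − (-0.075931)·(2.251112 − 2.300000) / (-0.075931 − 1.984100) = 2.251112 − (0.003712)/(-2.060031) = 2.252914
F(2.252914) = -0.002619
u4 = 2.252914 − (-0.002619)·(2.252914 − 2.251112) / (-0.002619 − (-0.075931)) = 2.252914 − (-0.000005)/(0.073312) = 2.252979

2.2511, 2.2529, 2.2530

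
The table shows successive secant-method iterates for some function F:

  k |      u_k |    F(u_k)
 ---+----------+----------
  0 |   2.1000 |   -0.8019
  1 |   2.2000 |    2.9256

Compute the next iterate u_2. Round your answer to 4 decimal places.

u_2 = 2.2000 − 2.9256·(2.2000 − 2.1000) / (2.9256 − (-0.8019))
   = 2.2000 − (0.292560)/(3.727500) = 2.121513

2.1215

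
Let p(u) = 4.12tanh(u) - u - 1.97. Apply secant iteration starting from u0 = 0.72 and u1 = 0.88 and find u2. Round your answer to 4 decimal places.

0.8337

p(0.72) = -0.148334, p(0.88) = 0.060448
u2 = 0.880000 − 0.060448·(0.880000 − 0.720000) / (0.060448 − (-0.148334)) = 0.880000 − (0.009672)/(0.208781) = 0.833676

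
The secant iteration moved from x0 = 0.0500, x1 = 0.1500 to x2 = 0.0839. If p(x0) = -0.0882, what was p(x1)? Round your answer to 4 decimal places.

The secant line through (0.0500, -0.0882) and (0.1500, p(x1)) crosses zero at x2 = 0.0839.
So (0.0500, -0.0882), (0.1500, p(x1)), (0.0839, 0) are collinear:
p(x1) = -0.0882 · (0.1500 − 0.0839) / (0.0500 − 0.0839) = -0.0882 · (0.066100)/(-0.033900) = 0.171977

0.1720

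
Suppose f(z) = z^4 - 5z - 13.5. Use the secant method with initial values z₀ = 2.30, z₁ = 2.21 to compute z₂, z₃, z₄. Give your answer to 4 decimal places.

f(2.30) = 2.984100, f(2.21) = -0.695567
z₂ = 2.210000 − (-0.695567)·(2.210000 − 2.300000) / (-0.695567 − 2.984100) = 2.210000 − (0.062601)/(-3.679667) = 2.227013
f(2.227013) = -0.037575
z₃ = 2.227013 − (-0.037575)·(2.227013 − 2.210000) / (-0.037575 − (-0.695567)) = 2.227013 − (-0.000639)/(0.657992) = 2.227984
f(2.227984) = 0.000517
z₄ = 2.227984 − 0.000517·(2.227984 − 2.227013) / (0.000517 − (-0.037575)) = 2.227984 − (0.000001)/(0.038092) = 2.227971

2.2270, 2.2280, 2.2280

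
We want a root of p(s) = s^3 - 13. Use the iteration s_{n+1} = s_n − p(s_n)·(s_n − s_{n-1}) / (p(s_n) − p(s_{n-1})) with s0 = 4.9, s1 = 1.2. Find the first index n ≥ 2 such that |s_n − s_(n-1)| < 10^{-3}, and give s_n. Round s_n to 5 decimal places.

n = 8, s_n = 2.35133

p(4.9) = 104.6490000, p(1.2) = -11.2720000
s2 = 1.2000000 − (-11.2720000)·(-3.7000000)/(-115.9210000) = 1.5597830;  |Δ| = 0.3597830
p(1.5597830) = -9.2051684
s3 = 1.5597830 − (-9.2051684)·(0.3597830)/(2.0668316) = 3.1621693;  |Δ| = 1.6023863
p(3.1621693) = 18.6195247
s4 = 3.1621693 − 18.6195247·(1.6023863)/(27.8246931) = 2.0898961;  |Δ| = 1.0722732
p(2.0898961) = -3.8720324
s5 = 2.0898961 − (-3.8720324)·(-1.0722732)/(-22.4915571) = 2.2744932;  |Δ| = 0.1845971
p(2.2744932) = -1.2333202
s6 = 2.2744932 − (-1.2333202)·(0.1845971)/(2.6387122) = 2.3607729;  |Δ| = 0.0862797
p(2.3607729) = 0.1571749
s7 = 2.3607729 − 0.1571749·(0.0862797)/(1.3904951) = 2.3510203;  |Δ| = 0.0097526
p(2.3510203) = -0.0052142
s8 = 2.3510203 − (-0.0052142)·(-0.0097526)/(-0.1623891) = 2.3513334;  |Δ| = 0.0003131
|s8 − s7| = 0.0003131 < 10^{-3}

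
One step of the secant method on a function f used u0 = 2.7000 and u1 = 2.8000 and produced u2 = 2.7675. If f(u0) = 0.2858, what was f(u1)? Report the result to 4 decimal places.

-0.1376

The secant line through (2.7000, 0.2858) and (2.8000, f(u1)) crosses zero at u2 = 2.7675.
So (2.7000, 0.2858), (2.8000, f(u1)), (2.7675, 0) are collinear:
f(u1) = 0.2858 · (2.8000 − 2.7675) / (2.7000 − 2.7675) = 0.2858 · (0.032500)/(-0.067500) = -0.137607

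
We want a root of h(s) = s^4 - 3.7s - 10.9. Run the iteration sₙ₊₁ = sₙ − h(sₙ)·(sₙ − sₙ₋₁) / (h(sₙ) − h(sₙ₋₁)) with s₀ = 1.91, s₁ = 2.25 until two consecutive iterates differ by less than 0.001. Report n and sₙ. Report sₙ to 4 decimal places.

n = 5, sₙ = 2.0762

h(1.91) = -4.658366, h(2.25) = 6.403906
s₂ = 2.250000 − 6.403906·(0.340000)/(11.062273) = 2.053175;  |Δ| = 0.196825
h(2.053175) = -0.726064
s₃ = 2.053175 − (-0.726064)·(-0.196825)/(-7.129971) = 2.073219;  |Δ| = 0.020043
h(2.073219) = -0.096084
s₄ = 2.073219 − (-0.096084)·(0.020043)/(0.629981) = 2.076275;  |Δ| = 0.003057
h(2.076275) = 0.001811
s₅ = 2.076275 − 0.001811·(0.003057)/(0.097895) = 2.076219;  |Δ| = 0.000057
|s₅ − s₄| = 0.000057 < 0.001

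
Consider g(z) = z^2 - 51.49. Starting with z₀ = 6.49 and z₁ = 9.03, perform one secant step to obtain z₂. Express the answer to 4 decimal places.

g(6.49) = -9.369900, g(9.03) = 30.050900
z₂ = 9.030000 − 30.050900·(9.030000 − 6.490000) / (30.050900 − (-9.369900)) = 9.030000 − (76.329286)/(39.420800) = 7.093731

7.0937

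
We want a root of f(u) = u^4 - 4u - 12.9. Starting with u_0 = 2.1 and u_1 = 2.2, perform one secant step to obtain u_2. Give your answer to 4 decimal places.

2.1518

f(2.1) = -1.851900, f(2.2) = 1.725600
u_2 = 2.200000 − 1.725600·(2.200000 − 2.100000) / (1.725600 − (-1.851900)) = 2.200000 − (0.172560)/(3.577500) = 2.151765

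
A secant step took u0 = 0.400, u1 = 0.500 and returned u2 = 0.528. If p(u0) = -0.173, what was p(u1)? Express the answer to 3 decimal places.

The secant line through (0.400, -0.173) and (0.500, p(u1)) crosses zero at u2 = 0.528.
So (0.400, -0.173), (0.500, p(u1)), (0.528, 0) are collinear:
p(u1) = -0.173 · (0.500 − 0.528) / (0.400 − 0.528) = -0.173 · (-0.02800)/(-0.12800) = -0.03784

-0.038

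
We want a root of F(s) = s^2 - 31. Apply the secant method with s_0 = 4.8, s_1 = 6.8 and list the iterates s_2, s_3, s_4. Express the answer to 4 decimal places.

F(4.8) = -7.960000, F(6.8) = 15.240000
s_2 = 6.800000 − 15.240000·(6.800000 − 4.800000) / (15.240000 − (-7.960000)) = 6.800000 − (30.480000)/(23.200000) = 5.486207
F(5.486207) = -0.901534
s_3 = 5.486207 − (-0.901534)·(5.486207 − 6.800000) / (-0.901534 − 15.240000) = 5.486207 − (1.184429)/(-16.141534) = 5.559585
F(5.559585) = -0.091019
s_4 = 5.559585 − (-0.091019)·(5.559585 − 5.486207) / (-0.091019 − (-0.901534)) = 5.559585 − (-0.006679)/(0.810515) = 5.567825

5.4862, 5.5596, 5.5678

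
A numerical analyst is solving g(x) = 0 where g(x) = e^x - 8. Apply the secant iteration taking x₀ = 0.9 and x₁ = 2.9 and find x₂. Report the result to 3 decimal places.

g(0.9) = -5.54040, g(2.9) = 10.17415
x₂ = 2.90000 − 10.17415·(2.90000 − 0.90000) / (10.17415 − (-5.54040)) = 2.90000 − (20.34829)/(15.71454) = 1.60513

1.605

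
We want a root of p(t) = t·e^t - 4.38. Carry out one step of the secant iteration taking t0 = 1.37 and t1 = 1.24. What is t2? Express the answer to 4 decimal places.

p(1.37) = 1.011430, p(1.24) = -0.095039
t2 = 1.240000 − (-0.095039)·(1.240000 − 1.370000) / (-0.095039 − 1.011430) = 1.240000 − (0.012355)/(-1.106470) = 1.251166

1.2512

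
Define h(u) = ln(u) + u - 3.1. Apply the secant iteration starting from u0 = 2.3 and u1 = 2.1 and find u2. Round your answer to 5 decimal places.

2.27738

h(2.3) = 0.0329091, h(2.1) = -0.2580627
u2 = 2.1000000 − (-0.2580627)·(2.1000000 − 2.3000000) / (-0.2580627 − 0.0329091) = 2.1000000 − (0.0516125)/(-0.2909718) = 2.2773799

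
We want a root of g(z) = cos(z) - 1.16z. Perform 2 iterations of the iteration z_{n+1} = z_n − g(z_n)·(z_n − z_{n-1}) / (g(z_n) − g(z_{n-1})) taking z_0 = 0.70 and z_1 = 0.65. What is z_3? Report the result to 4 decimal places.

g(0.70) = -0.047158, g(0.65) = 0.042084
z_2 = 0.650000 − 0.042084·(0.650000 − 0.700000) / (0.042084 − (-0.047158)) = 0.650000 − (-0.002104)/(0.089242) = 0.673579
g(0.673579) = 0.000243
z_3 = 0.673579 − 0.000243·(0.673579 − 0.650000) / (0.000243 − 0.042084) = 0.673579 − (0.000006)/(-0.041841) = 0.673716

0.6737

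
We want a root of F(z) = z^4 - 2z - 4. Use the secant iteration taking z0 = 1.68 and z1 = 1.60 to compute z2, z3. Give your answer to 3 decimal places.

F(1.68) = 0.60594, F(1.60) = -0.64640
z2 = 1.60000 − (-0.64640)·(1.60000 − 1.68000) / (-0.64640 − 0.60594) = 1.60000 − (0.05171)/(-1.25234) = 1.64129
F(1.64129) = -0.02581
z3 = 1.64129 − (-0.02581)·(1.64129 − 1.60000) / (-0.02581 − (-0.64640)) = 1.64129 − (-0.00107)/(0.62059) = 1.64301

1.641, 1.643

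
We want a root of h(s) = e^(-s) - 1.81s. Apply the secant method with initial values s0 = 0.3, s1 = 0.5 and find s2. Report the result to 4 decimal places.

0.3797

h(0.3) = 0.197818, h(0.5) = -0.298469
s2 = 0.500000 − (-0.298469)·(0.500000 − 0.300000) / (-0.298469 − 0.197818) = 0.500000 − (-0.059694)/(-0.496288) = 0.379719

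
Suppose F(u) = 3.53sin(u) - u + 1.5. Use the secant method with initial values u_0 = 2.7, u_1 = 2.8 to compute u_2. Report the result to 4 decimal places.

F(2.7) = 0.308651, F(2.8) = -0.117492
u_2 = 2.800000 − (-0.117492)·(2.800000 − 2.700000) / (-0.117492 − 0.308651) = 2.800000 − (-0.011749)/(-0.426143) = 2.772429

2.7724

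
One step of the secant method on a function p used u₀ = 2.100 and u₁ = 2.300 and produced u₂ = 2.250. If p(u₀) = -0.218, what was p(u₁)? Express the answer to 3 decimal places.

0.073

The secant line through (2.100, -0.218) and (2.300, p(u₁)) crosses zero at u₂ = 2.250.
So (2.100, -0.218), (2.300, p(u₁)), (2.250, 0) are collinear:
p(u₁) = -0.218 · (2.300 − 2.250) / (2.100 − 2.250) = -0.218 · (0.05000)/(-0.15000) = 0.07267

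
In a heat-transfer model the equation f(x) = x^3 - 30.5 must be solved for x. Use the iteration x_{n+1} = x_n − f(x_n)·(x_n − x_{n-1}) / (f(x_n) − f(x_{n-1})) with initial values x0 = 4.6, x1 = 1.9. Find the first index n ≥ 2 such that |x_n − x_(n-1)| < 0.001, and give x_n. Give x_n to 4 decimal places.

f(4.6) = 66.836000, f(1.9) = -23.641000
x2 = 1.900000 − (-23.641000)·(-2.700000)/(-90.477000) = 2.605491;  |Δ| = 0.705491
f(2.605491) = -12.812409
x3 = 2.605491 − (-12.812409)·(0.705491)/(10.828591) = 3.440229;  |Δ| = 0.834738
f(3.440229) = 10.215717
x4 = 3.440229 − 10.215717·(0.834738)/(23.028126) = 3.069923;  |Δ| = 0.370306
f(3.069923) = -1.567727
x5 = 3.069923 − (-1.567727)·(-0.370306)/(-11.783444) = 3.119191;  |Δ| = 0.049267
f(3.119191) = -0.152304
x6 = 3.119191 − (-0.152304)·(0.049267)/(1.415422) = 3.124492;  |Δ| = 0.005301
f(3.124492) = 0.002694
x7 = 3.124492 − 0.002694·(0.005301)/(0.154999) = 3.124400;  |Δ| = 0.000092
|x7 − x6| = 0.000092 < 0.001

n = 7, x_n = 3.1244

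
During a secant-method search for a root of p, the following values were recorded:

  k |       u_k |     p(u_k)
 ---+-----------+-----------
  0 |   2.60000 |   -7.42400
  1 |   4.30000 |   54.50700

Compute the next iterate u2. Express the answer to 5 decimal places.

2.80379

u2 = 4.30000 − 54.50700·(4.30000 − 2.60000) / (54.50700 − (-7.42400))
   = 4.30000 − (92.6619000)/(61.9310000) = 2.8037881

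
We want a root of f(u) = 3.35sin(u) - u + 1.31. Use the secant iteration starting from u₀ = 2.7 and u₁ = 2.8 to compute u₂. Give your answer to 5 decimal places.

f(2.7) = 0.0417226, f(2.8) = -0.3677897
u₂ = 2.8000000 − (-0.3677897)·(2.8000000 − 2.7000000) / (-0.3677897 − 0.0417226) = 2.8000000 − (-0.0367790)/(-0.4095123) = 2.7101884

2.71019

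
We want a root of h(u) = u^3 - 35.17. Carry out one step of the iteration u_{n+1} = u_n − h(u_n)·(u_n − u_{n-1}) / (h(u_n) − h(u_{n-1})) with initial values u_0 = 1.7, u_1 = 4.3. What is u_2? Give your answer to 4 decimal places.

2.7546

h(1.7) = -30.257000, h(4.3) = 44.337000
u_2 = 4.300000 − 44.337000·(4.300000 − 1.700000) / (44.337000 − (-30.257000)) = 4.300000 − (115.276200)/(74.594000) = 2.754618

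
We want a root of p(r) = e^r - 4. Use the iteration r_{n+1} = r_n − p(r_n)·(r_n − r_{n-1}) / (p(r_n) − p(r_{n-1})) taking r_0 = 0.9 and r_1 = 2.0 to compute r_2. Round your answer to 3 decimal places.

p(0.9) = -1.54040, p(2.0) = 3.38906
r_2 = 2.00000 − 3.38906·(2.00000 − 0.90000) / (3.38906 − (-1.54040)) = 2.00000 − (3.72796)/(4.92945) = 1.24374

1.244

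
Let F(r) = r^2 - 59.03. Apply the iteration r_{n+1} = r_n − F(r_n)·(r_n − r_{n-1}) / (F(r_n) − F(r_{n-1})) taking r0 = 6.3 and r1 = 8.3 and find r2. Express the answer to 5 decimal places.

F(6.3) = -19.3400000, F(8.3) = 9.8600000
r2 = 8.3000000 − 9.8600000·(8.3000000 − 6.3000000) / (9.8600000 − (-19.3400000)) = 8.3000000 − (19.7200000)/(29.2000000) = 7.6246575

7.62466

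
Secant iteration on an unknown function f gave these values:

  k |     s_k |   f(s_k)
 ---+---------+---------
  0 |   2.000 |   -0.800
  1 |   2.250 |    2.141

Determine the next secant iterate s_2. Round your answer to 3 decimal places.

s_2 = 2.250 − 2.141·(2.250 − 2.000) / (2.141 − (-0.800))
   = 2.250 − (0.53525)/(2.94100) = 2.06800

2.068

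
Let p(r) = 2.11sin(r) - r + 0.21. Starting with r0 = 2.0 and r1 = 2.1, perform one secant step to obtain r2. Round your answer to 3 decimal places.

p(2.0) = 0.12862, p(2.1) = -0.06863
r2 = 2.10000 − (-0.06863)·(2.10000 − 2.00000) / (-0.06863 − 0.12862) = 2.10000 − (-0.00686)/(-0.19725) = 2.06521

2.065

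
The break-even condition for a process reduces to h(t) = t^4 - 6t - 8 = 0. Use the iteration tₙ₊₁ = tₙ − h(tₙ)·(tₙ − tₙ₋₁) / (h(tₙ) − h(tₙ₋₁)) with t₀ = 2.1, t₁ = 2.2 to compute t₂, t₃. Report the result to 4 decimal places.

h(2.1) = -1.151900, h(2.2) = 2.225600
t₂ = 2.200000 − 2.225600·(2.200000 − 2.100000) / (2.225600 − (-1.151900)) = 2.200000 − (0.222560)/(3.377500) = 2.134105
h(2.134105) = -0.062029
t₃ = 2.134105 − (-0.062029)·(2.134105 − 2.200000) / (-0.062029 − 2.225600) = 2.134105 − (0.004087)/(-2.287629) = 2.135892

2.1341, 2.1359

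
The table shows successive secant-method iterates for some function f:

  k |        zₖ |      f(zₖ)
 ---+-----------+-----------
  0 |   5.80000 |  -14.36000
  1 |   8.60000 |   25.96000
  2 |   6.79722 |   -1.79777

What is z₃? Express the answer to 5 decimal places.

z₃ = 6.79722 − (-1.79777)·(6.79722 − 8.60000) / (-1.79777 − 25.96000)
   = 6.79722 − (3.2409838)/(-27.7577700) = 6.9139795

6.91398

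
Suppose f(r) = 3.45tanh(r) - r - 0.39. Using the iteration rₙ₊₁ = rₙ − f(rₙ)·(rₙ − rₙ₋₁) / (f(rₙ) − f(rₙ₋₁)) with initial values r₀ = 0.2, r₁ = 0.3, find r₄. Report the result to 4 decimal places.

0.1611

f(0.2) = 0.090945, f(0.3) = 0.315029
r₂ = 0.300000 − 0.315029·(0.300000 − 0.200000) / (0.315029 − 0.090945) = 0.300000 − (0.031503)/(0.224084) = 0.159415
f(0.159415) = -0.004046
r₃ = 0.159415 − (-0.004046)·(0.159415 − 0.300000) / (-0.004046 − 0.315029) = 0.159415 − (0.000569)/(-0.319074) = 0.161197
f(0.161197) = 0.000166
r₄ = 0.161197 − 0.000166·(0.161197 − 0.159415) / (0.000166 − (-0.004046)) = 0.161197 − (0.000000)/(0.004212) = 0.161127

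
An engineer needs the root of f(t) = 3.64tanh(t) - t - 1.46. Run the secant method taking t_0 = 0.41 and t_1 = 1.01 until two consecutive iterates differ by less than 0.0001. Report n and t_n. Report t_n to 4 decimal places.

f(0.41) = -0.455959, f(1.01) = 0.317374
t_2 = 1.010000 − 0.317374·(0.600000)/(0.773333) = 0.763762;  |Δ| = 0.246238
f(0.763762) = 0.117804
t_3 = 0.763762 − 0.117804·(-0.246238)/(-0.199570) = 0.618409;  |Δ| = 0.145352
f(0.618409) = -0.076338
t_4 = 0.618409 − (-0.076338)·(-0.145352)/(-0.194142) = 0.675563;  |Δ| = 0.057154
f(0.675563) = 0.007040
t_5 = 0.675563 − 0.007040·(0.057154)/(0.083379) = 0.670737;  |Δ| = 0.004826
f(0.670737) = 0.000354
t_6 = 0.670737 − 0.000354·(-0.004826)/(-0.006687) = 0.670482;  |Δ| = 0.000255
f(0.670482) = -0.000002
t_7 = 0.670482 − (-0.000002)·(-0.000255)/(-0.000355) = 0.670483;  |Δ| = 0.000001
|t_7 − t_6| = 0.000001 < 0.0001

n = 7, t_n = 0.6705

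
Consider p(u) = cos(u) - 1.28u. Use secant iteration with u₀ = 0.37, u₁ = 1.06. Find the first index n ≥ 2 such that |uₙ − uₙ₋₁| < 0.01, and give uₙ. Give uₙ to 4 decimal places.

p(0.37) = 0.458727, p(1.06) = -0.867928
u₂ = 1.060000 − (-0.867928)·(0.690000)/(-1.326655) = 0.608586;  |Δ| = 0.451414
p(0.608586) = 0.041466
u₃ = 0.608586 − 0.041466·(-0.451414)/(0.909394) = 0.629170;  |Δ| = 0.020584
p(0.629170) = 0.003179
u₄ = 0.629170 − 0.003179·(0.020584)/(-0.038288) = 0.630879;  |Δ| = 0.001709
|u₄ − u₃| = 0.001709 < 0.01

n = 4, uₙ = 0.6309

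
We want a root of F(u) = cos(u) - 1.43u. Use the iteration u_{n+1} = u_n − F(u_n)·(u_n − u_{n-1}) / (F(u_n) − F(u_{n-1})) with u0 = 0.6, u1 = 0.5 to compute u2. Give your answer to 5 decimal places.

0.58327

F(0.6) = -0.0326644, F(0.5) = 0.1625826
u2 = 0.5000000 − 0.1625826·(0.5000000 − 0.6000000) / (0.1625826 − (-0.0326644)) = 0.5000000 − (-0.0162583)/(0.1952469) = 0.5832702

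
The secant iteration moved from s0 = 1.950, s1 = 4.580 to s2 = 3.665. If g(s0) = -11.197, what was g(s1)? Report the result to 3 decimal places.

The secant line through (1.950, -11.197) and (4.580, g(s1)) crosses zero at s2 = 3.665.
So (1.950, -11.197), (4.580, g(s1)), (3.665, 0) are collinear:
g(s1) = -11.197 · (4.580 − 3.665) / (1.950 − 3.665) = -11.197 · (0.91500)/(-1.71500) = 5.97391

5.974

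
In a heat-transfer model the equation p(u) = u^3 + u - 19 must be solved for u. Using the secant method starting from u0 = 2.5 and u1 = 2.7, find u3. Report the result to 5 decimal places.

p(2.5) = -0.8750000, p(2.7) = 3.3830000
u2 = 2.7000000 − 3.3830000·(2.7000000 − 2.5000000) / (3.3830000 − (-0.8750000)) = 2.7000000 − (0.6766000)/(4.2580000) = 2.5410991
p(2.5410991) = -0.0505547
u3 = 2.5410991 − (-0.0505547)·(2.5410991 − 2.7000000) / (-0.0505547 − 3.3830000) = 2.5410991 − (0.0080332)/(-3.4335547) = 2.5434387

2.54344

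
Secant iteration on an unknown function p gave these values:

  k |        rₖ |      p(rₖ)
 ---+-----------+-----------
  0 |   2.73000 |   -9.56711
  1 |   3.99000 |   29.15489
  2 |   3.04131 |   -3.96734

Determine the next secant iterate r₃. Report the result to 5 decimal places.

r₃ = 3.04131 − (-3.96734)·(3.04131 − 3.99000) / (-3.96734 − 29.15489)
   = 3.04131 − (3.7637758)/(-33.1222300) = 3.1549429

3.15494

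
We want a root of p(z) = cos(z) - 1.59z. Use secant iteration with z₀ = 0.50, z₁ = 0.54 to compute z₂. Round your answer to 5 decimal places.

p(0.50) = 0.0825826, p(0.54) = -0.0008913
z₂ = 0.5400000 − (-0.0008913)·(0.5400000 − 0.5000000) / (-0.0008913 − 0.0825826) = 0.5400000 − (-0.0000357)/(-0.0834739) = 0.5395729

0.53957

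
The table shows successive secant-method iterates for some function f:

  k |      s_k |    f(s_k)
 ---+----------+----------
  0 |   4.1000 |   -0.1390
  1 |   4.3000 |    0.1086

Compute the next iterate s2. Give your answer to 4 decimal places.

4.2123

s2 = 4.3000 − 0.1086·(4.3000 − 4.1000) / (0.1086 − (-0.1390))
   = 4.3000 − (0.021720)/(0.247600) = 4.212278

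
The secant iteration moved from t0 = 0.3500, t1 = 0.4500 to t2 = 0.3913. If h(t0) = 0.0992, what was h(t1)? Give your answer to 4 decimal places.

The secant line through (0.3500, 0.0992) and (0.4500, h(t1)) crosses zero at t2 = 0.3913.
So (0.3500, 0.0992), (0.4500, h(t1)), (0.3913, 0) are collinear:
h(t1) = 0.0992 · (0.4500 − 0.3913) / (0.3500 − 0.3913) = 0.0992 · (0.058700)/(-0.041300) = -0.140994

-0.1410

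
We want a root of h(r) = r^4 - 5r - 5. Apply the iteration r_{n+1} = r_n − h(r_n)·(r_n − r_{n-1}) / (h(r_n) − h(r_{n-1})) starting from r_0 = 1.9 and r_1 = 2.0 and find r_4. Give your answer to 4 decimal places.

h(1.9) = -1.467900, h(2.0) = 1.000000
r_2 = 2.000000 − 1.000000·(2.000000 − 1.900000) / (1.000000 − (-1.467900)) = 2.000000 − (0.100000)/(2.467900) = 1.959480
h(1.959480) = -0.055172
r_3 = 1.959480 − (-0.055172)·(1.959480 − 2.000000) / (-0.055172 − 1.000000) = 1.959480 − (0.002236)/(-1.055172) = 1.961598
h(1.961598) = -0.001902
r_4 = 1.961598 − (-0.001902)·(1.961598 − 1.959480) / (-0.001902 − (-0.055172)) = 1.961598 − (-0.000004)/(0.053270) = 1.961674

1.9617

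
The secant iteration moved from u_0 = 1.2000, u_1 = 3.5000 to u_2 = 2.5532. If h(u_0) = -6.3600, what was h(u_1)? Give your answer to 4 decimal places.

The secant line through (1.2000, -6.3600) and (3.5000, h(u_1)) crosses zero at u_2 = 2.5532.
So (1.2000, -6.3600), (3.5000, h(u_1)), (2.5532, 0) are collinear:
h(u_1) = -6.3600 · (3.5000 − 2.5532) / (1.2000 − 2.5532) = -6.3600 · (0.946800)/(-1.353200) = 4.449932

4.4499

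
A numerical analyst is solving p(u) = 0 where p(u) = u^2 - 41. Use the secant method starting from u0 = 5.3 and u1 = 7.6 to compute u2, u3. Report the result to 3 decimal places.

6.301, 6.394

p(5.3) = -12.91000, p(7.6) = 16.76000
u2 = 7.60000 − 16.76000·(7.60000 − 5.30000) / (16.76000 − (-12.91000)) = 7.60000 − (38.54800)/(29.67000) = 6.30078
p(6.30078) = -1.30023
u3 = 6.30078 − (-1.30023)·(6.30078 − 7.60000) / (-1.30023 − 16.76000) = 6.30078 − (1.68929)/(-18.06023) = 6.39431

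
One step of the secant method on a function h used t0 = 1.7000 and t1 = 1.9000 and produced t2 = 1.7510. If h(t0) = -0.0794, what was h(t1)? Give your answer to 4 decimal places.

0.2320

The secant line through (1.7000, -0.0794) and (1.9000, h(t1)) crosses zero at t2 = 1.7510.
So (1.7000, -0.0794), (1.9000, h(t1)), (1.7510, 0) are collinear:
h(t1) = -0.0794 · (1.9000 − 1.7510) / (1.7000 − 1.7510) = -0.0794 · (0.149000)/(-0.051000) = 0.231973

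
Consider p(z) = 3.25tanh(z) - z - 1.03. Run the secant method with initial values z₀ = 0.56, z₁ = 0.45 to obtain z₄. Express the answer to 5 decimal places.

0.51833

p(0.56) = 0.0609267, p(0.45) = -0.1088282
z₂ = 0.4500000 − (-0.1088282)·(0.4500000 − 0.5600000) / (-0.1088282 − 0.0609267) = 0.4500000 − (0.0119711)/(-0.1697549) = 0.5205199
p(0.5205199) = 0.0033090
z₃ = 0.5205199 − 0.0033090·(0.5205199 − 0.4500000) / (0.0033090 − (-0.1088282)) = 0.5205199 − (0.0002333)/(0.1121372) = 0.5184390
p(0.5184390) = 0.0001676
z₄ = 0.5184390 − 0.0001676·(0.5184390 − 0.5205199) / (0.0001676 − 0.0033090) = 0.5184390 − (-0.0000003)/(-0.0031414) = 0.5183280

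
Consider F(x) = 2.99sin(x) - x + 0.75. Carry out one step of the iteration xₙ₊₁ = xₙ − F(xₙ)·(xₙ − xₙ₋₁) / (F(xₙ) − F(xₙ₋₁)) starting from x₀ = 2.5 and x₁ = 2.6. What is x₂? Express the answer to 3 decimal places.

F(2.5) = 0.03943, F(2.6) = -0.30865
x₂ = 2.60000 − (-0.30865)·(2.60000 − 2.50000) / (-0.30865 − 0.03943) = 2.60000 − (-0.03087)/(-0.34808) = 2.51133

2.511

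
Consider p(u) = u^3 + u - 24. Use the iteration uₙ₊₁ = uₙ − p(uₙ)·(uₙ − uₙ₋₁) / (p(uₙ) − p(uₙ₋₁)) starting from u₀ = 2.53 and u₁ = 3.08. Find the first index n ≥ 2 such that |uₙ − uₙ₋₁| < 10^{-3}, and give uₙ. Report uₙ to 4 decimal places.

p(2.53) = -5.275723, p(3.08) = 8.298112
u₂ = 3.080000 − 8.298112·(0.550000)/(13.573835) = 2.743768;  |Δ| = 0.336232
p(2.743768) = -0.600432
u₃ = 2.743768 − (-0.600432)·(-0.336232)/(-8.898544) = 2.766455;  |Δ| = 0.022687
p(2.766455) = -0.061107
u₄ = 2.766455 − (-0.061107)·(0.022687)/(0.539325) = 2.769026;  |Δ| = 0.002571
p(2.769026) = 0.000538
u₅ = 2.769026 − 0.000538·(0.002571)/(0.061644) = 2.769003;  |Δ| = 0.000022
|u₅ − u₄| = 0.000022 < 10^{-3}

n = 5, uₙ = 2.7690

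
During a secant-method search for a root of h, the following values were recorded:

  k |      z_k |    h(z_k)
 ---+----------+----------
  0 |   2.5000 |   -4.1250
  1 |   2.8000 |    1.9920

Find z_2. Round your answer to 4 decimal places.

2.7023

z_2 = 2.8000 − 1.9920·(2.8000 − 2.5000) / (1.9920 − (-4.1250))
   = 2.8000 − (0.597600)/(6.117000) = 2.702305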